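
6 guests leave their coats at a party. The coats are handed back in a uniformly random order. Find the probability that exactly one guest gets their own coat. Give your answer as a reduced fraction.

Choose which one is fixed: C(6,1) = 6 ways.
The remaining 5 must have no fixed point: D(5) = 44.
P = 6·44/720 = 11/30.

11/30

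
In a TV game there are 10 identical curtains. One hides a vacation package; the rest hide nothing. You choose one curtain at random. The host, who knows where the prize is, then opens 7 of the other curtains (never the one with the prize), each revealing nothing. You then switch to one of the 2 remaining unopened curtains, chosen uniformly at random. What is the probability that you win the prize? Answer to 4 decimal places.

0.4500

Your original curtain holds the prize with probability 1/10, so the other 9 collectively hold it with probability 9/10.
The host can always find 7 empty curtains to open, so the reveals don't change that 9/10; it is now spread over the 2 remaining unopened curtains.
P(win by switching) = (9/10) · (1/2) = 9/20 ≈ 0.4500.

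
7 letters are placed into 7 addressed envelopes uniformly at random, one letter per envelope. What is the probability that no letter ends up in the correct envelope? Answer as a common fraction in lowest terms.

103/280

This is the derangement probability: permutations of 7 with no fixed point.
D(7) = 7! · (1 − 1/1! + 1/2! − ··· + (−1)^7/7!) = 1854.
P = 1854/5040 = 103/280.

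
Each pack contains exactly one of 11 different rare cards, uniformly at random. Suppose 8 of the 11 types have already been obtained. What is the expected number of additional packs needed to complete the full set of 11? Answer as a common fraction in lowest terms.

121/6

Starting from 8 distinct types, each trial gives a new one with probability (11−i)/11 when i types are held, so the wait for the next new type is 11/(11−i).
E = 11/3 + 11/2 + 11/1 = 121/6.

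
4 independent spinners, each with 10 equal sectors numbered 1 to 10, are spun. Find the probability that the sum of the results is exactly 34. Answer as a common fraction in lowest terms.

21/2500

There are 10^4 = 10000 equally likely outcomes.
The number of ordered 4-tuples from {1,…,10} summing to 34 is 84.
P(sum = 34) = 84/10000 = 21/2500.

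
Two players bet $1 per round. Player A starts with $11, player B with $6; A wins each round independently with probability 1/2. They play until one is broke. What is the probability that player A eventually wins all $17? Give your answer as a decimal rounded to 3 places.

0.647

With a fair step, P(i) = ½P(i−1) + ½P(i+1) with P(0)=0, P(17)=1 has the linear solution P(i) = i/17.
P(11) = 11/17 ≈ 0.647.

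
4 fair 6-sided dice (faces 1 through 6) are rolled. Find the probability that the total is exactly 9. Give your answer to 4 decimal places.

There are 6^4 = 1296 equally likely outcomes.
The number of ordered 4-tuples from {1,…,6} summing to 9 is 56.
P(sum = 9) = 56/1296 = 7/162 ≈ 0.0432.

0.0432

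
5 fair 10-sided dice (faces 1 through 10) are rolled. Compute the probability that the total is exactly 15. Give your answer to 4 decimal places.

There are 10^5 = 100000 equally likely outcomes.
The number of ordered 5-tuples from {1,…,10} summing to 15 is 996.
P(sum = 15) = 996/100000 = 249/25000 ≈ 0.0100.

0.0100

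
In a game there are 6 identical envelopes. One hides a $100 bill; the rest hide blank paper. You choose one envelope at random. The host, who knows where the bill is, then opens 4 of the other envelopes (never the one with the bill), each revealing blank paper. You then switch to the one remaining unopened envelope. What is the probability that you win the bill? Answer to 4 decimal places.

0.8333

Your original envelope holds the bill with probability 1/6, so the other 5 collectively hold it with probability 5/6.
The host can always find 4 empty envelopes to open, so the reveals don't change that 5/6; it is now spread over the 1 remaining unopened envelope.
P(win by switching) = (5/6) · (1/1) = 5/6 ≈ 0.8333.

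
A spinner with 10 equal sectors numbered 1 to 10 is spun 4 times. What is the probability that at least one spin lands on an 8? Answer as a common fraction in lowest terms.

P(no spin lands on an 8) = (9/10)^4 = 6561/10000.
P(at least one) = 1 − 6561/10000 = 3439/10000.

3439/10000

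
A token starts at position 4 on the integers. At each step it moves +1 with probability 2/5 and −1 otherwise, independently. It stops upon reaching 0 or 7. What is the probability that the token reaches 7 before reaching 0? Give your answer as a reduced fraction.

Let r = q/p = (3/5)/(2/5) = 3/2. The recurrence P(i) = p·P(i+1) + q·P(i−1) with P(0)=0, P(7)=1 gives P(i) = (1 − r^i)/(1 − r^7).
P(4) = (1 − (3/2)^4) / (1 − (3/2)^7) = 520/2059.

520/2059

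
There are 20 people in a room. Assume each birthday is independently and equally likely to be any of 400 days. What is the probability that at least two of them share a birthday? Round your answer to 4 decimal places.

0.3830

It's easier to compute the probability that all 20 are distinct.
P(all distinct) = 400/400 · 399/400 · ··· · 381/400 ≈ 0.6170.
So the probability of at least one match is 1 − 0.6170 = 0.3830.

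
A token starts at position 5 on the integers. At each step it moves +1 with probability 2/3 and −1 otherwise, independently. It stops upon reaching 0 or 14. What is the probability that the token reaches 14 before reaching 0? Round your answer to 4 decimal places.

0.9688

Let r = q/p = (1/3)/(2/3) = 1/2. The recurrence P(i) = p·P(i+1) + q·P(i−1) with P(0)=0, P(14)=1 gives P(i) = (1 − r^i)/(1 − r^14).
P(5) = (1 − (1/2)^5) / (1 − (1/2)^14) = 15872/16383 ≈ 0.9688.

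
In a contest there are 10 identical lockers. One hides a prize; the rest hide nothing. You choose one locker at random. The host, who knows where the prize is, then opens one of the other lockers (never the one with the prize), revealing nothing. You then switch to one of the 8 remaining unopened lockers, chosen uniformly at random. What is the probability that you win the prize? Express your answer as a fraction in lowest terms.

9/80

Your original locker holds the prize with probability 1/10, so the other 9 collectively hold it with probability 9/10.
The host can always find an empty locker to open, so this doesn't change that 9/10; it is now spread over the 8 remaining unopened lockers.
P(win by switching) = (9/10) · (1/8) = 9/80.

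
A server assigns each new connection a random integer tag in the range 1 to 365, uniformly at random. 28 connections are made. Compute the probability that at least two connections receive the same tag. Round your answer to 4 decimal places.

It's easier to compute the probability that all 28 are distinct.
P(all distinct) = 365/365 · 364/365 · ··· · 338/365 ≈ 0.3455.
So the probability of at least one match is 1 − 0.3455 = 0.6545.

0.6545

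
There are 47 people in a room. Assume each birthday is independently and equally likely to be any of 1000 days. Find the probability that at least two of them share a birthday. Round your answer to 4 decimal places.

0.6665

It's easier to compute the probability that all 47 are distinct.
P(all distinct) = 1000/1000 · 999/1000 · ··· · 954/1000 ≈ 0.3335.
So the probability of at least one match is 1 − 0.3335 = 0.6665.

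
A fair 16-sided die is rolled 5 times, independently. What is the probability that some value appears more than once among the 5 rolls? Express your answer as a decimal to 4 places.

0.5001

P(all 5 different) = 16/16 · 15/16 · ··· · 12/16 ≈ 0.4999.
P(at least two equal) = 1 − 0.4999 = 0.5001.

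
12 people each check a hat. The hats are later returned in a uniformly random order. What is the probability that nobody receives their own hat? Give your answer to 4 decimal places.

This is the derangement probability: permutations of 12 with no fixed point.
D(12) = 12! · (1 − 1/1! + 1/2! − ··· + (−1)^12/12!) = 176214841.
P = 176214841/479001600 = 16019531/43545600 ≈ 0.3679.

0.3679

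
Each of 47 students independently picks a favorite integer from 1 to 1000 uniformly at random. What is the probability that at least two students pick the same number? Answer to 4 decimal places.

It's easier to compute the probability that all 47 are distinct.
P(all distinct) = 1000/1000 · 999/1000 · ··· · 954/1000 ≈ 0.3335.
So the probability of at least one match is 1 − 0.3335 = 0.6665.

0.6665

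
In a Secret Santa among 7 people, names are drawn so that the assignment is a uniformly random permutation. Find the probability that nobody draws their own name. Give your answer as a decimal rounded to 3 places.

0.368

This is the derangement probability: permutations of 7 with no fixed point.
D(7) = 7! · (1 − 1/1! + 1/2! − ··· + (−1)^7/7!) = 1854.
P = 1854/5040 = 103/280 ≈ 0.368.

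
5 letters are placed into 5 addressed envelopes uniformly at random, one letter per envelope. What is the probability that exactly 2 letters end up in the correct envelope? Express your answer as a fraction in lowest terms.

1/6

Choose which 2 of the 5 are fixed: C(5,2) = 10 ways.
The remaining 3 must have no fixed point: D(3) = 2.
P = 10·2/120 = 1/6.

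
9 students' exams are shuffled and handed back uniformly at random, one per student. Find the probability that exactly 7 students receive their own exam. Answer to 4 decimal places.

Choose which 7 of the 9 are fixed: C(9,7) = 36 ways.
The remaining 2 must have no fixed point: D(2) = 1.
P = 36·1/362880 = 1/10080 ≈ 0.0001.

0.0001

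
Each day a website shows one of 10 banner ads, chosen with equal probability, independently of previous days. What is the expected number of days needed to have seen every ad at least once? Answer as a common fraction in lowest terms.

After i distinct types are collected, each trial gives a new one with probability (10−i)/10, so the expected wait for the next new type is 10/(10−i).
E = 10/10 + 10/9 + 10/8 + 10/7 + 10/6 + 10/5 + 10/4 + 10/3 + 10/2 + 10/1 = 7381/252.

7381/252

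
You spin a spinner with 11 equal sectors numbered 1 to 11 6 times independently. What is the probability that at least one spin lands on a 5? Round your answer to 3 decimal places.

0.436

P(no spin lands on a 5) = (10/11)^6 ≈ 0.564.
P(at least one) = 1 − 0.564 = 0.436.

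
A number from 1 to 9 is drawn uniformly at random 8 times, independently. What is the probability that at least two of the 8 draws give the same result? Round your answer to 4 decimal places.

0.9916

P(all 8 different) = 9/9 · 8/9 · ··· · 2/9 ≈ 0.0084.
P(at least two equal) = 1 − 0.0084 = 0.9916.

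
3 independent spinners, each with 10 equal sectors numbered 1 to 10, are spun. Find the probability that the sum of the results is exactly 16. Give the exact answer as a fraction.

3/40

There are 10^3 = 1000 equally likely outcomes.
The number of ordered 3-tuples from {1,…,10} summing to 16 is 75.
P(sum = 16) = 75/1000 = 3/40.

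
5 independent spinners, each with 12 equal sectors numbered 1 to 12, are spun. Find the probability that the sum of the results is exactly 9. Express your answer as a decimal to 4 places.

0.0003

There are 12^5 = 248832 equally likely outcomes.
The number of ordered 5-tuples from {1,…,12} summing to 9 is 70.
P(sum = 9) = 70/248832 = 35/124416 ≈ 0.0003.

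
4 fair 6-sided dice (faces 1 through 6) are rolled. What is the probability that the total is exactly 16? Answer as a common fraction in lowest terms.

125/1296

There are 6^4 = 1296 equally likely outcomes.
The number of ordered 4-tuples from {1,…,6} summing to 16 is 125.
P(sum = 16) = 125/1296.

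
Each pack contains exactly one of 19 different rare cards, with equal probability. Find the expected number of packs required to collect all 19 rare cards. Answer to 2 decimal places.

After i distinct types are collected, each trial gives a new one with probability (19−i)/19, so the expected wait for the next new type is 19/(19−i).
E = 19/19 + 19/18 + 19/17 + 19/16 + 19/15 + 19/14 + 19/13 + 19/12 + 19/11 + 19/10 + 19/9 + 19/8 + 19/7 + 19/6 + 19/5 + 19/4 + 19/3 + 19/2 + 19/1 = 275295799/4084080 ≈ 67.41.

67.41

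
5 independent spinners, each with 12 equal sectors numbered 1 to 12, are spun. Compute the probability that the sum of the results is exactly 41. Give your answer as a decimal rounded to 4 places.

There are 12^5 = 248832 equally likely outcomes.
The number of ordered 5-tuples from {1,…,12} summing to 41 is 7205.
P(sum = 41) = 7205/248832 ≈ 0.0290.

0.0290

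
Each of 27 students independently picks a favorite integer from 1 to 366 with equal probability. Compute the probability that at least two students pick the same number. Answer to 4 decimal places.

0.6258

It's easier to compute the probability that all 27 are distinct.
P(all distinct) = 366/366 · 365/366 · ··· · 340/366 ≈ 0.3742.
So the probability of at least one match is 1 − 0.3742 = 0.6258.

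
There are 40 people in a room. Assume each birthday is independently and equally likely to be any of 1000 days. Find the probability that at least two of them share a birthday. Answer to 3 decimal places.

0.546

It's easier to compute the probability that all 40 are distinct.
P(all distinct) = 1000/1000 · 999/1000 · ··· · 961/1000 ≈ 0.454.
So the probability of at least one match is 1 − 0.454 = 0.546.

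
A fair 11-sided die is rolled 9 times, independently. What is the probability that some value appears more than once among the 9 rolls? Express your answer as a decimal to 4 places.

P(all 9 different) = 11/11 · 10/11 · ··· · 3/11 ≈ 0.0085.
P(at least two equal) = 1 − 0.0085 = 0.9915.

0.9915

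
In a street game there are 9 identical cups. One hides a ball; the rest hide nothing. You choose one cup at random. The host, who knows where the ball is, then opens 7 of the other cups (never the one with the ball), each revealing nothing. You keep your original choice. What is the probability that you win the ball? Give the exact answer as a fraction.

The host can always open 7 empty cups regardless of your choice, so the reveals give no information about your original cup.
P(win by staying) = 1/9.

1/9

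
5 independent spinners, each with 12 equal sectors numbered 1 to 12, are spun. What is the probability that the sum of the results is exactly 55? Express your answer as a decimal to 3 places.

There are 12^5 = 248832 equally likely outcomes.
The number of ordered 5-tuples from {1,…,12} summing to 55 is 126.
P(sum = 55) = 126/248832 = 7/13824 ≈ 0.001.

0.001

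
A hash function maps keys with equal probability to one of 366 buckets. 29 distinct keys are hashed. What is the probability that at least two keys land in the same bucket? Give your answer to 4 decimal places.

It's easier to compute the probability that all 29 are distinct.
P(all distinct) = 366/366 · 365/366 · ··· · 338/366 ≈ 0.3201.
So the probability of at least one match is 1 − 0.3201 = 0.6799.

0.6799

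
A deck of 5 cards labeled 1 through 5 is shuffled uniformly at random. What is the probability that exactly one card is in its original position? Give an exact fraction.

Choose which one is fixed: C(5,1) = 5 ways.
The remaining 4 must have no fixed point: D(4) = 9.
P = 5·9/120 = 3/8.

3/8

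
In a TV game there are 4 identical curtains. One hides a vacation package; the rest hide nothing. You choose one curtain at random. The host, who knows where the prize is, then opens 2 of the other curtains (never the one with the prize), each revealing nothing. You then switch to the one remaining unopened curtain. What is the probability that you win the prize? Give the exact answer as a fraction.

3/4

Your original curtain holds the prize with probability 1/4, so the other 3 collectively hold it with probability 3/4.
The host can always find 2 empty curtains to open, so the reveals don't change that 3/4; it is now spread over the 1 remaining unopened curtain.
P(win by switching) = (3/4) · (1/1) = 3/4.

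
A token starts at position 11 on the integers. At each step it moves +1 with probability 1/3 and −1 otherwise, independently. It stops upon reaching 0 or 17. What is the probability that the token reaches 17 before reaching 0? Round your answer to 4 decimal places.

0.0156

Let r = q/p = (2/3)/(1/3) = 2. The recurrence P(i) = p·P(i+1) + q·P(i−1) with P(0)=0, P(17)=1 gives P(i) = (1 − r^i)/(1 − r^17).
P(11) = (1 − (2)^11) / (1 − (2)^17) = 2047/131071 ≈ 0.0156.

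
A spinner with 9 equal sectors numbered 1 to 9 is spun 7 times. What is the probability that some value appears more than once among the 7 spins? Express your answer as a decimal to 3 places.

0.962

P(all 7 different) = 9/9 · 8/9 · ··· · 3/9 ≈ 0.038.
P(at least two equal) = 1 − 0.038 = 0.962.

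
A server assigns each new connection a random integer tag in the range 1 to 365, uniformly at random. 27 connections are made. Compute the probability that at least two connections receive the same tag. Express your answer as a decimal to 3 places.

It's easier to compute the probability that all 27 are distinct.
P(all distinct) = 365/365 · 364/365 · ··· · 339/365 ≈ 0.373.
So the probability of at least one match is 1 − 0.373 = 0.627.

0.627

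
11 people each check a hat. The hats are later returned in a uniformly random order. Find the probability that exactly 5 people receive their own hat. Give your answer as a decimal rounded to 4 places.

Choose which 5 of the 11 are fixed: C(11,5) = 462 ways.
The remaining 6 must have no fixed point: D(6) = 265.
P = 462·265/39916800 = 53/17280 ≈ 0.0031.

0.0031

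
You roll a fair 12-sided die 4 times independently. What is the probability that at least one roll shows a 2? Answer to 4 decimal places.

0.2939

P(no roll shows a 2) = (11/12)^4 ≈ 0.7061.
P(at least one) = 1 − 0.7061 = 0.2939.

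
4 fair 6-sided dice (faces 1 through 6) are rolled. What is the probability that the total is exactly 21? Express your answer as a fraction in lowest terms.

There are 6^4 = 1296 equally likely outcomes.
The number of ordered 4-tuples from {1,…,6} summing to 21 is 20.
P(sum = 21) = 20/1296 = 5/324.

5/324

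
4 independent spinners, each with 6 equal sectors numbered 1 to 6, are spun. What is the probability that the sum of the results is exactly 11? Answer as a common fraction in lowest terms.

There are 6^4 = 1296 equally likely outcomes.
The number of ordered 4-tuples from {1,…,6} summing to 11 is 104.
P(sum = 11) = 104/1296 = 13/162.

13/162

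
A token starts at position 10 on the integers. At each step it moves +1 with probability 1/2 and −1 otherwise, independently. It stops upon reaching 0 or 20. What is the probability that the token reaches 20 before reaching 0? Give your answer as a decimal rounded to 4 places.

0.5000

With a fair step, P(i) = ½P(i−1) + ½P(i+1) with P(0)=0, P(20)=1 has the linear solution P(i) = i/20.
P(10) = 10/20 = 1/2 ≈ 0.5000.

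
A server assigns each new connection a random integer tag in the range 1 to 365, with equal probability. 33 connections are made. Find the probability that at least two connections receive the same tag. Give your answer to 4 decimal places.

It's easier to compute the probability that all 33 are distinct.
P(all distinct) = 365/365 · 364/365 · ··· · 333/365 ≈ 0.2250.
So the probability of at least one match is 1 − 0.2250 = 0.7750.

0.7750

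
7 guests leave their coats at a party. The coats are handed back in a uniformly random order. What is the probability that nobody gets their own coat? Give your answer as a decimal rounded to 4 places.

0.3679

This is the derangement probability: permutations of 7 with no fixed point.
D(7) = 7! · (1 − 1/1! + 1/2! − ··· + (−1)^7/7!) = 1854.
P = 1854/5040 = 103/280 ≈ 0.3679.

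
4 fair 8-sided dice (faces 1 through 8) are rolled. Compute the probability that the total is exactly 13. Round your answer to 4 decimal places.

0.0498

There are 8^4 = 4096 equally likely outcomes.
The number of ordered 4-tuples from {1,…,8} summing to 13 is 204.
P(sum = 13) = 204/4096 = 51/1024 ≈ 0.0498.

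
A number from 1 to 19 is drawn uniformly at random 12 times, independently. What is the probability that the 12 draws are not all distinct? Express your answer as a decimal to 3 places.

0.989

P(all 12 different) = 19/19 · 18/19 · ··· · 8/19 ≈ 0.011.
P(at least two equal) = 1 − 0.011 = 0.989.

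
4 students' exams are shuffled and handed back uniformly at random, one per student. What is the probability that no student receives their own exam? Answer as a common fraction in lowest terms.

3/8

This is the derangement probability: permutations of 4 with no fixed point.
D(4) = 4! · (1 − 1/1! + 1/2! − ··· + (−1)^4/4!) = 9.
P = 9/24 = 3/8.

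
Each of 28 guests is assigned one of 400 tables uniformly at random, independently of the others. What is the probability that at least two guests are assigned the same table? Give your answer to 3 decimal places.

It's easier to compute the probability that all 28 are distinct.
P(all distinct) = 400/400 · 399/400 · ··· · 373/400 ≈ 0.380.
So the probability of at least one match is 1 − 0.380 = 0.620.

0.620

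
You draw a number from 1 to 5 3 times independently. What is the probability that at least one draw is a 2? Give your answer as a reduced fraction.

P(no draw is a 2) = (4/5)^3 = 64/125.
P(at least one) = 1 − 64/125 = 61/125.

61/125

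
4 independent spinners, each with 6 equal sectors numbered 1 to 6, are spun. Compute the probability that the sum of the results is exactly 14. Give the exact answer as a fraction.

There are 6^4 = 1296 equally likely outcomes.
The number of ordered 4-tuples from {1,…,6} summing to 14 is 146.
P(sum = 14) = 146/1296 = 73/648.

73/648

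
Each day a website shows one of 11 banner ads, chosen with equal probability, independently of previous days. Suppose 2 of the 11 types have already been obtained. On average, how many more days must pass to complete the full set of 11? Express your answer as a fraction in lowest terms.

Starting from 2 distinct types, each trial gives a new one with probability (11−i)/11 when i types are held, so the wait for the next new type is 11/(11−i).
E = 11/9 + 11/8 + 11/7 + 11/6 + 11/5 + 11/4 + 11/3 + 11/2 + 11/1 = 78419/2520.

78419/2520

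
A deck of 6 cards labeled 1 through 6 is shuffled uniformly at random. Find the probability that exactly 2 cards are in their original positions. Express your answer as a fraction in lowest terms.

3/16

Choose which 2 of the 6 are fixed: C(6,2) = 15 ways.
The remaining 4 must have no fixed point: D(4) = 9.
P = 15·9/720 = 3/16.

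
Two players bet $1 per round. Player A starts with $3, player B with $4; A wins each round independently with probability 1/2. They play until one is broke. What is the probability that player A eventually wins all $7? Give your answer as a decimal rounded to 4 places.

0.4286

With a fair step, P(i) = ½P(i−1) + ½P(i+1) with P(0)=0, P(7)=1 has the linear solution P(i) = i/7.
P(3) = 3/7 ≈ 0.4286.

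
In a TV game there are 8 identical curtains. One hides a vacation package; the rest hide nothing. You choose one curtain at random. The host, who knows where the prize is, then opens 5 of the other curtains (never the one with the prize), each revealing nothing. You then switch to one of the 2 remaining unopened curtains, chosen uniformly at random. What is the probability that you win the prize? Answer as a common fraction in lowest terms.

Your original curtain holds the prize with probability 1/8, so the other 7 collectively hold it with probability 7/8.
The host can always find 5 empty curtains to open, so the reveals don't change that 7/8; it is now spread over the 2 remaining unopened curtains.
P(win by switching) = (7/8) · (1/2) = 7/16.

7/16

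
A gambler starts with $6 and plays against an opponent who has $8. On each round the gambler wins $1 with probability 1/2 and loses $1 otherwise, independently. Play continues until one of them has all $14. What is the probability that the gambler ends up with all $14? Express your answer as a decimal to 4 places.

With a fair step, P(i) = ½P(i−1) + ½P(i+1) with P(0)=0, P(14)=1 has the linear solution P(i) = i/14.
P(6) = 6/14 = 3/7 ≈ 0.4286.

0.4286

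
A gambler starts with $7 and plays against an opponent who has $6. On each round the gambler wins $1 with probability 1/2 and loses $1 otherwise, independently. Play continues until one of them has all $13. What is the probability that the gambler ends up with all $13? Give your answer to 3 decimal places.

With a fair step, P(i) = ½P(i−1) + ½P(i+1) with P(0)=0, P(13)=1 has the linear solution P(i) = i/13.
P(7) = 7/13 ≈ 0.538.

0.538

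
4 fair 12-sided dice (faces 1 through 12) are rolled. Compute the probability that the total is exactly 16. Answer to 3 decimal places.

0.022

There are 12^4 = 20736 equally likely outcomes.
The number of ordered 4-tuples from {1,…,12} summing to 16 is 451.
P(sum = 16) = 451/20736 ≈ 0.022.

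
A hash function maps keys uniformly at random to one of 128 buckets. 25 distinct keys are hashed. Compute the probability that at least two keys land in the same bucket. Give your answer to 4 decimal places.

It's easier to compute the probability that all 25 are distinct.
P(all distinct) = 128/128 · 127/128 · ··· · 104/128 ≈ 0.0813.
So the probability of at least one match is 1 − 0.0813 = 0.9187.

0.9187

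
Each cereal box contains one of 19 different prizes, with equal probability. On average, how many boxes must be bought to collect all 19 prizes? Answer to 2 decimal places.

After i distinct types are collected, each trial gives a new one with probability (19−i)/19, so the expected wait for the next new type is 19/(19−i).
E = 19/19 + 19/18 + 19/17 + 19/16 + 19/15 + 19/14 + 19/13 + 19/12 + 19/11 + 19/10 + 19/9 + 19/8 + 19/7 + 19/6 + 19/5 + 19/4 + 19/3 + 19/2 + 19/1 = 275295799/4084080 ≈ 67.41.

67.41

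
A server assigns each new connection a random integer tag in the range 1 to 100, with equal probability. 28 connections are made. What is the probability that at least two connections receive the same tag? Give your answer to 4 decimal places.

0.9848

It's easier to compute the probability that all 28 are distinct.
P(all distinct) = 100/100 · 99/100 · ··· · 73/100 ≈ 0.0152.
So the probability of at least one match is 1 − 0.0152 = 0.9848.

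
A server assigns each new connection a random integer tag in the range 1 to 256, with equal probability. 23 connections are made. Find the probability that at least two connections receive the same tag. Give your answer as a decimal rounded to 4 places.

0.6389

It's easier to compute the probability that all 23 are distinct.
P(all distinct) = 256/256 · 255/256 · ··· · 234/256 ≈ 0.3611.
So the probability of at least one match is 1 − 0.3611 = 0.6389.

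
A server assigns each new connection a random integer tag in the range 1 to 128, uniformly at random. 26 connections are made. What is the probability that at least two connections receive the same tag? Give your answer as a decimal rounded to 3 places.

0.935

It's easier to compute the probability that all 26 are distinct.
P(all distinct) = 128/128 · 127/128 · ··· · 103/128 ≈ 0.065.
So the probability of at least one match is 1 − 0.065 = 0.935.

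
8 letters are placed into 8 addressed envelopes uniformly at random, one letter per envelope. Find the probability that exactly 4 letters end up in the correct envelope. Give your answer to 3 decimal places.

0.016

Choose which 4 of the 8 are fixed: C(8,4) = 70 ways.
The remaining 4 must have no fixed point: D(4) = 9.
P = 70·9/40320 = 1/64 ≈ 0.016.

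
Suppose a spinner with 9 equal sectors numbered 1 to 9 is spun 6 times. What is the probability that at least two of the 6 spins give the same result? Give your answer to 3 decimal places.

P(all 6 different) = 9/9 · 8/9 · ··· · 4/9 ≈ 0.114.
P(at least two equal) = 1 − 0.114 = 0.886.

0.886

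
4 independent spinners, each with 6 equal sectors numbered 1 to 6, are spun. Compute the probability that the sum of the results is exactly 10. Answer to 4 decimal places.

0.0617

There are 6^4 = 1296 equally likely outcomes.
The number of ordered 4-tuples from {1,…,6} summing to 10 is 80.
P(sum = 10) = 80/1296 = 5/81 ≈ 0.0617.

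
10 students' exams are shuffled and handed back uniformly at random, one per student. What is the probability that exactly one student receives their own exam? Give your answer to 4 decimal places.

0.3679

Choose which one is fixed: C(10,1) = 10 ways.
The remaining 9 must have no fixed point: D(9) = 133496.
P = 10·133496/3628800 = 16687/45360 ≈ 0.3679.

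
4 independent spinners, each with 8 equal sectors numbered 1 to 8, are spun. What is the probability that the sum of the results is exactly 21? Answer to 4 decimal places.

0.0693

There are 8^4 = 4096 equally likely outcomes.
The number of ordered 4-tuples from {1,…,8} summing to 21 is 284.
P(sum = 21) = 284/4096 = 71/1024 ≈ 0.0693.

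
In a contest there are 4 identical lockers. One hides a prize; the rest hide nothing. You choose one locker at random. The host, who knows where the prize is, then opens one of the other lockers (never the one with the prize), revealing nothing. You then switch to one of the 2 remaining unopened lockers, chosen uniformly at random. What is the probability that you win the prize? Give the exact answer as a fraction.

Your original locker holds the prize with probability 1/4, so the other 3 collectively hold it with probability 3/4.
The host can always find an empty locker to open, so this doesn't change that 3/4; it is now spread over the 2 remaining unopened lockers.
P(win by switching) = (3/4) · (1/2) = 3/8.

3/8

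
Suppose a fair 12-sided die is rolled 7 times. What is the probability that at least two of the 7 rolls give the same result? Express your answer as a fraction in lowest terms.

3071/3456

P(all 7 different) = 12/12 · 11/12 · ··· · 6/12 = 385/3456.
P(at least two equal) = 1 − 385/3456 = 3071/3456.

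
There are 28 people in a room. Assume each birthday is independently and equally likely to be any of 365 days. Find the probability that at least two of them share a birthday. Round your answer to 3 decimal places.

It's easier to compute the probability that all 28 are distinct.
P(all distinct) = 365/365 · 364/365 · ··· · 338/365 ≈ 0.346.
So the probability of at least one match is 1 − 0.346 = 0.654.

0.654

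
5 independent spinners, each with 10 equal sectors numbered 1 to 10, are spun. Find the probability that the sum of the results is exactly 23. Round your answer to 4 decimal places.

0.0484

There are 10^5 = 100000 equally likely outcomes.
The number of ordered 5-tuples from {1,…,10} summing to 23 is 4840.
P(sum = 23) = 4840/100000 = 121/2500 ≈ 0.0484.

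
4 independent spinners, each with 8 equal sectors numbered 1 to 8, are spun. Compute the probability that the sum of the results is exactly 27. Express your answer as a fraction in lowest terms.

7/512

There are 8^4 = 4096 equally likely outcomes.
The number of ordered 4-tuples from {1,…,8} summing to 27 is 56.
P(sum = 27) = 56/4096 = 7/512.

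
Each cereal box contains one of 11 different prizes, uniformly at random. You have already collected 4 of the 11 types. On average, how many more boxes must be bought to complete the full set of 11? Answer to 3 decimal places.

Starting from 4 distinct types, each trial gives a new one with probability (11−i)/11 when i types are held, so the wait for the next new type is 11/(11−i).
E = 11/7 + 11/6 + 11/5 + 11/4 + 11/3 + 11/2 + 11/1 = 3993/140 ≈ 28.521.

28.521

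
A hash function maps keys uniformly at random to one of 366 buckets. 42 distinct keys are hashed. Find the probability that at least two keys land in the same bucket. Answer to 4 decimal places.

It's easier to compute the probability that all 42 are distinct.
P(all distinct) = 366/366 · 365/366 · ··· · 325/366 ≈ 0.0866.
So the probability of at least one match is 1 − 0.0866 = 0.9134.

0.9134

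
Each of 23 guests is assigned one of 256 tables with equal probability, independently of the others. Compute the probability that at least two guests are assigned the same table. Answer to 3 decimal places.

It's easier to compute the probability that all 23 are distinct.
P(all distinct) = 256/256 · 255/256 · ··· · 234/256 ≈ 0.361.
So the probability of at least one match is 1 − 0.361 = 0.639.

0.639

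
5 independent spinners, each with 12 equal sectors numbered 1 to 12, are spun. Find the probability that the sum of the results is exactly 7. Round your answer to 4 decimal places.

There are 12^5 = 248832 equally likely outcomes.
The number of ordered 5-tuples from {1,…,12} summing to 7 is 15.
P(sum = 7) = 15/248832 = 5/82944 ≈ 0.0001.

0.0001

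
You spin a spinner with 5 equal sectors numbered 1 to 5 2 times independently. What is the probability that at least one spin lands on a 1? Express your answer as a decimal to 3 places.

P(no spin lands on a 1) = (4/5)^2 ≈ 0.640.
P(at least one) = 1 − 0.640 = 0.360.

0.360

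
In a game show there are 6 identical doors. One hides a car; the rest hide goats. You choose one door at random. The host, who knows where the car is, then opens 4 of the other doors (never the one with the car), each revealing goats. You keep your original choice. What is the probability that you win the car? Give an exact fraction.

1/6

The host can always open 4 empty doors regardless of your choice, so the reveals give no information about your original door.
P(win by staying) = 1/6.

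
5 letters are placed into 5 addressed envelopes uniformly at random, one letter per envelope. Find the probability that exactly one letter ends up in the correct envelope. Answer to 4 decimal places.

Choose which one is fixed: C(5,1) = 5 ways.
The remaining 4 must have no fixed point: D(4) = 9.
P = 5·9/120 = 3/8 ≈ 0.3750.

0.3750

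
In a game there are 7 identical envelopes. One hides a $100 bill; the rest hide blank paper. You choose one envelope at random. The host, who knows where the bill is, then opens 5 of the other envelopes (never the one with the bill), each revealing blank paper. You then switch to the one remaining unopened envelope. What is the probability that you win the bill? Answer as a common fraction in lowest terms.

6/7

Your original envelope holds the bill with probability 1/7, so the other 6 collectively hold it with probability 6/7.
The host can always find 5 empty envelopes to open, so the reveals don't change that 6/7; it is now spread over the 1 remaining unopened envelope.
P(win by switching) = (6/7) · (1/1) = 6/7.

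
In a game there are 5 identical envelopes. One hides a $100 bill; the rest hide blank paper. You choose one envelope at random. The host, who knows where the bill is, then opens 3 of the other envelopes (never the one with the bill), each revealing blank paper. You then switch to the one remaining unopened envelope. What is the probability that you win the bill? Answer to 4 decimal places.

0.8000

Your original envelope holds the bill with probability 1/5, so the other 4 collectively hold it with probability 4/5.
The host can always find 3 empty envelopes to open, so the reveals don't change that 4/5; it is now spread over the 1 remaining unopened envelope.
P(win by switching) = (4/5) · (1/1) = 4/5 ≈ 0.8000.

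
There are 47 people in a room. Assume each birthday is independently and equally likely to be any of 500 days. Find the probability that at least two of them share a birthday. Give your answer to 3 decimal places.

It's easier to compute the probability that all 47 are distinct.
P(all distinct) = 500/500 · 499/500 · ··· · 454/500 ≈ 0.107.
So the probability of at least one match is 1 − 0.107 = 0.893.

0.893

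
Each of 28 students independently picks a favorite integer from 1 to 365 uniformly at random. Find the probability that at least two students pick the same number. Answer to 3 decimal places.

It's easier to compute the probability that all 28 are distinct.
P(all distinct) = 365/365 · 364/365 · ··· · 338/365 ≈ 0.346.
So the probability of at least one match is 1 − 0.346 = 0.654.

0.654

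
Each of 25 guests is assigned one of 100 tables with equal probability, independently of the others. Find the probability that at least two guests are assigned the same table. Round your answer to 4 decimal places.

It's easier to compute the probability that all 25 are distinct.
P(all distinct) = 100/100 · 99/100 · ··· · 76/100 ≈ 0.0376.
So the probability of at least one match is 1 − 0.0376 = 0.9624.

0.9624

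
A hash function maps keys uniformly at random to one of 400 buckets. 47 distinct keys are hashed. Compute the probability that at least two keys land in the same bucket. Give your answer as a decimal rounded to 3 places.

0.940

It's easier to compute the probability that all 47 are distinct.
P(all distinct) = 400/400 · 399/400 · ··· · 354/400 ≈ 0.060.
So the probability of at least one match is 1 − 0.060 = 0.940.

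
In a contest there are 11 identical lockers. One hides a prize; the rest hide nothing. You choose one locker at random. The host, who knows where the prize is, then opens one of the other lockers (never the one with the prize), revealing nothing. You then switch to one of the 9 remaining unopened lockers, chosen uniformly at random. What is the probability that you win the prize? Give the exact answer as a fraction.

10/99

Your original locker holds the prize with probability 1/11, so the other 10 collectively hold it with probability 10/11.
The host can always find an empty locker to open, so this doesn't change that 10/11; it is now spread over the 9 remaining unopened lockers.
P(win by switching) = (10/11) · (1/9) = 10/99.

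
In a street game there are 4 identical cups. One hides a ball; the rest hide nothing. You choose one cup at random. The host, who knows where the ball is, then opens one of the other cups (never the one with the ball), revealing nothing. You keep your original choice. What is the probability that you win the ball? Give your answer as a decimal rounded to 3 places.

0.250

The host can always open an empty cup regardless of your choice, so this gives no information about your original cup.
P(win by staying) = 1/4 ≈ 0.250.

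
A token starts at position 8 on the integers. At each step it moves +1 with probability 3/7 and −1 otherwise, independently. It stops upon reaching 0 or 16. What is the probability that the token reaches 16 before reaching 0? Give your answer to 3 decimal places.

0.091

Let r = q/p = (4/7)/(3/7) = 4/3. The recurrence P(i) = p·P(i+1) + q·P(i−1) with P(0)=0, P(16)=1 gives P(i) = (1 − r^i)/(1 − r^16).
P(8) = (1 − (4/3)^8) / (1 − (4/3)^16) = 6561/72097 ≈ 0.091.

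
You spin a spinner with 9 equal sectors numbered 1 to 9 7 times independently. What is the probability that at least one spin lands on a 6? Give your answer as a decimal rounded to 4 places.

P(no spin lands on a 6) = (8/9)^7 ≈ 0.4385.
P(at least one) = 1 − 0.4385 = 0.5615.

0.5615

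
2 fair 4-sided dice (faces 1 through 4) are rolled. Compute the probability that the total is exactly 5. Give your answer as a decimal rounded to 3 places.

0.250

There are 4^2 = 16 equally likely outcomes.
The number of ordered 2-tuples from {1,…,4} summing to 5 is 4.
P(sum = 5) = 4/16 = 1/4 ≈ 0.250.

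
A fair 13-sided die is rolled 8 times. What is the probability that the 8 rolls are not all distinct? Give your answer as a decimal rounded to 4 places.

0.9364

P(all 8 different) = 13/13 · 12/13 · ··· · 6/13 ≈ 0.0636.
P(at least two equal) = 1 − 0.0636 = 0.9364.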